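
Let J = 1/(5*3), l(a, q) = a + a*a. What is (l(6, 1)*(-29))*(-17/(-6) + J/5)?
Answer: -86681/25 ≈ -3467.2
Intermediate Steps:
l(a, q) = a + a²
J = 1/15 ≈ 0.066667
(l(6, 1)*(-29))*(-17/(-6) + J/5) = ((6*(1 + 6))*(-29))*(-17/(-6) + (1/15)/5) = ((6*7)*(-29))*(-17*(-⅙) + (1/15)*(⅕)) = (42*(-29))*(17/6 + 1/75) = -1218*427/150 = -86681/25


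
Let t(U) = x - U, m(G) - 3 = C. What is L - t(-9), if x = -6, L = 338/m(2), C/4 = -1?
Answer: -341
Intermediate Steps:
C = -4 (C = 4*(-1) = -4)
m(G) = -1 (m(G) = 3 - 4 = -1)
L = -338 (L = 338/(-1) = 338*(-1) = -338)
t(U) = -6 - U
L - t(-9) = -338 - (-6 - 1*(-9)) = -338 - (-6 + 9) = -338 - 1*3 = -338 - 3 = -341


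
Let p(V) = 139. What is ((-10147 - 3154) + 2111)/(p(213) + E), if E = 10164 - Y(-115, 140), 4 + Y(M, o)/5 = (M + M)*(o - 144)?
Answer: -11190/5723 ≈ -1.9553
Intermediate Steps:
Y(M, o) = -20 + 10*M*(-144 + o) (Y(M, o) = -20 + 5*((M + M)*(o - 144)) = -20 + 5*((2*M)*(-144 + o)) = -20 + 5*(2*M*(-144 + o)) = -20 + 10*M*(-144 + o))
E = 5584 (E = 10164 - (-20 - 1440*(-115) + 10*(-115)*140) = 10164 - (-20 + 165600 - 161000) = 10164 - 1*4580 = 10164 - 4580 = 5584)
((-10147 - 3154) + 2111)/(p(213) + E) = ((-10147 - 3154) + 2111)/(139 + 5584) = (-13301 + 2111)/5723 = -11190*1/5723 = -11190/5723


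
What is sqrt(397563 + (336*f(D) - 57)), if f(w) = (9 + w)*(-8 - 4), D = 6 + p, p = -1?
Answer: sqrt(341058) ≈ 584.00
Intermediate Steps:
D = 5 (D = 6 - 1 = 5)
f(w) = -108 - 12*w (f(w) = (9 + w)*(-12) = -108 - 12*w)
sqrt(397563 + (336*f(D) - 57)) = sqrt(397563 + (336*(-108 - 12*5) - 57)) = sqrt(397563 + (336*(-108 - 60) - 57)) = sqrt(397563 + (336*(-168) - 57)) = sqrt(397563 + (-56448 - 57)) = sqrt(397563 - 56505) = sqrt(341058)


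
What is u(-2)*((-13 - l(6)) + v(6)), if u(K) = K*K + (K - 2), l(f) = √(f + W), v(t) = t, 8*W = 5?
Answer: 0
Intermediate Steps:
W = 5/8 (W = (⅛)*5 = 5/8 ≈ 0.62500)
l(f) = √(5/8 + f) (l(f) = √(f + 5/8) = √(5/8 + f))
u(K) = -2 + K + K² (u(K) = K² + (-2 + K) = -2 + K + K²)
u(-2)*((-13 - l(6)) + v(6)) = (-2 - 2 + (-2)²)*((-13 - √(10 + 16*6)/4) + 6) = (-2 - 2 + 4)*((-13 - √(10 + 96)/4) + 6) = 0*((-13 - √106/4) + 6) = 0*(-7 - √106/4) = 0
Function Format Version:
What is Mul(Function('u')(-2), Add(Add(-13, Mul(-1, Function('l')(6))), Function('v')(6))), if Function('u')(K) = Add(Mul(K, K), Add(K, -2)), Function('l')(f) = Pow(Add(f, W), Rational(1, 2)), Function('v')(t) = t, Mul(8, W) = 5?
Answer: 0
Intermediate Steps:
W = Rational(5, 8) (W = Mul(Rational(1, 8), 5) = Rational(5, 8) ≈ 0.62500)
Function('l')(f) = Pow(Add(Rational(5, 8), f), Rational(1, 2)) (Function('l')(f) = Pow(Add(f, Rational(5, 8)), Rational(1, 2)) = Pow(Add(Rational(5, 8), f), Rational(1, 2)))
Function('u')(K) = Add(-2, K, Pow(K, 2)) (Function('u')(K) = Add(Pow(K, 2), Add(-2, K)) = Add(-2, K, Pow(K, 2)))
Mul(Function('u')(-2), Add(Add(-13, Mul(-1, Function('l')(6))), Function('v')(6))) = Mul(Add(-2, -2, Pow(-2, 2)), Add(Add(-13, Mul(-1, Mul(Rational(1, 4), Pow(Add(10, Mul(16, 6)), Rational(1, 2))))), 6)) = Mul(Add(-2, -2, 4), Add(Add(-13, Mul(-1, Mul(Rational(1, 4), Pow(Add(10, 96), Rational(1, 2))))), 6)) = Mul(0, Add(Add(-13, Mul(-1, Mul(Rational(1, 4), Pow(106, Rational(1, 2))))), 6)) = Mul(0, Add(Add(-13, Mul(Rational(-1, 4), Pow(106, Rational(1, 2)))), 6)) = Mul(0, Add(-7, Mul(Rational(-1, 4), Pow(106, Rational(1, 2))))) = 0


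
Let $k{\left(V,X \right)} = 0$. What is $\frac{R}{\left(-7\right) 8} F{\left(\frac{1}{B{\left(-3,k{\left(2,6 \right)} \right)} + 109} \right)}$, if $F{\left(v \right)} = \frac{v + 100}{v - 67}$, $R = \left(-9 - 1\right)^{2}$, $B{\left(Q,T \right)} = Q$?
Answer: $\frac{265025}{99414} \approx 2.6659$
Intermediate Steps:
$R = 100$ ($R = \left(-10\right)^{2} = 100$)
$F{\left(v \right)} = \frac{100 + v}{-67 + v}$
$\frac{R}{\left(-7\right) 8} F{\left(\frac{1}{B{\left(-3,k{\left(2,6 \right)} \right)} + 109} \right)} = \frac{100}{\left(-7\right) 8} \frac{100 + \frac{1}{-3 + 109}}{-67 + \frac{1}{-3 + 109}} = \frac{100}{-56} \frac{100 + \frac{1}{106}}{-67 + \frac{1}{106}} = 100 \left(- \frac{1}{56}\right) \frac{100 + \frac{1}{106}}{-67 + \frac{1}{106}} = - \frac{25 \frac{1}{- \frac{7101}{106}} \cdot \frac{10601}{106}}{14} = - \frac{25 \left(\left(- \frac{106}{7101}\right) \frac{10601}{106}\right)}{14} = \left(- \frac{25}{14}\right) \left(- \frac{10601}{7101}\right) = \frac{265025}{99414}$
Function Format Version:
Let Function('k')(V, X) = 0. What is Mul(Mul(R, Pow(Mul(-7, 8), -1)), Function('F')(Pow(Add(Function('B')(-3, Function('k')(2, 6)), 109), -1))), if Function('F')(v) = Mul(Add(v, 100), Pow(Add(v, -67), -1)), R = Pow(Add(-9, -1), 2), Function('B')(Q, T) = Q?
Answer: Rational(265025, 99414) ≈ 2.6659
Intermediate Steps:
R = 100 (R = Pow(-10, 2) = 100)
Function('F')(v) = Mul(Pow(Add(-67, v), -1), Add(100, v)) (Function('F')(v) = Mul(Add(100, v), Pow(Add(-67, v), -1)) = Mul(Pow(Add(-67, v), -1), Add(100, v)))
Mul(Mul(R, Pow(Mul(-7, 8), -1)), Function('F')(Pow(Add(Function('B')(-3, Function('k')(2, 6)), 109), -1))) = Mul(Mul(100, Pow(Mul(-7, 8), -1)), Mul(Pow(Add(-67, Pow(Add(-3, 109), -1)), -1), Add(100, Pow(Add(-3, 109), -1)))) = Mul(Mul(100, Pow(-56, -1)), Mul(Pow(Add(-67, Pow(106, -1)), -1), Add(100, Pow(106, -1)))) = Mul(Mul(100, Rational(-1, 56)), Mul(Pow(Add(-67, Rational(1, 106)), -1), Add(100, Rational(1, 106)))) = Mul(Rational(-25, 14), Mul(Pow(Rational(-7101, 106), -1), Rational(10601, 106))) = Mul(Rational(-25, 14), Mul(Rational(-106, 7101), Rational(10601, 106))) = Mul(Rational(-25, 14), Rational(-10601, 7101)) = Rational(265025, 99414)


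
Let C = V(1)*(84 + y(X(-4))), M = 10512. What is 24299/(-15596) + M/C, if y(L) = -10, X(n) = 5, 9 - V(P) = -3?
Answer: 5931985/577052 ≈ 10.280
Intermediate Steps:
V(P) = 12 (V(P) = 9 - 1*(-3) = 9 + 3 = 12)
C = 888 (C = 12*(84 - 10) = 12*74 = 888)
24299/(-15596) + M/C = 24299/(-15596) + 10512/888 = 24299*(-1/15596) + 10512*(1/888) = -24299/15596 + 438/37 = 5931985/577052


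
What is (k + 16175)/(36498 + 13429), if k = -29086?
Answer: -12911/49927 ≈ -0.25860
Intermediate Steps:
(k + 16175)/(36498 + 13429) = (-29086 + 16175)/(36498 + 13429) = -12911/49927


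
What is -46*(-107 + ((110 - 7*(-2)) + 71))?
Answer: -4048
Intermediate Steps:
-46*(-107 + ((110 - 7*(-2)) + 71)) = -46*(-107 + ((110 + 14) + 71)) = -46*(-107 + (124 + 71)) = -46*(-107 + 195) = -46*88 = -4048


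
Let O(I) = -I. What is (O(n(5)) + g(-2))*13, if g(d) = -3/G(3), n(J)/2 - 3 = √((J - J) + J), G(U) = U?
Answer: -91 - 26*√5 ≈ -149.14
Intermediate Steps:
n(J) = 6 + 2*√J (n(J) = 6 + 2*√((J - J) + J) = 6 + 2*√(0 + J) = 6 + 2*√J)
g(d) = -1 (g(d) = -3/3 = -3*⅓ = -1)
(O(n(5)) + g(-2))*13 = (-(6 + 2*√5) - 1)*13 = ((-6 - 2*√5) - 1)*13 = (-7 - 2*√5)*13 = -91 - 26*√5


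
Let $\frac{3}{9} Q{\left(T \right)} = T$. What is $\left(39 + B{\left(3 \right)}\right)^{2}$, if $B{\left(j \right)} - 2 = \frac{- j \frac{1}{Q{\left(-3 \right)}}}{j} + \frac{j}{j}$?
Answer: $\frac{143641}{81} \approx 1773.3$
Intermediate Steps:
$Q{\left(T \right)} = 3 T$
$B{\left(j \right)} = \frac{28}{9}$ ($B{\left(j \right)} = 2 + \left(\frac{- j \frac{1}{3 \left(-3\right)}}{j} + \frac{j}{j}\right) = 2 + \left(\frac{- j \frac{1}{-9}}{j} + 1\right) = 2 + \left(\frac{- j \left(- \frac{1}{9}\right)}{j} + 1\right) = 2 + \left(\frac{\frac{1}{9} j}{j} + 1\right) = 2 + \left(\frac{1}{9} + 1\right) = 2 + \frac{10}{9} = \frac{28}{9}$)
$\left(39 + B{\left(3 \right)}\right)^{2} = \left(39 + \frac{28}{9}\right)^{2} = \left(\frac{379}{9}\right)^{2} = \frac{143641}{81}$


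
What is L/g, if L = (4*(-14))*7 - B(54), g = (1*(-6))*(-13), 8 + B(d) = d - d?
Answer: -64/13 ≈ -4.9231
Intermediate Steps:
B(d) = -8 (B(d) = -8 + (d - d) = -8 + 0 = -8)
g = 78 (g = -6*(-13) = 78)
L = -384 (L = (4*(-14))*7 - 1*(-8) = -56*7 + 8 = -392 + 8 = -384)
L/g = -384/78 = -384*1/78 = -64/13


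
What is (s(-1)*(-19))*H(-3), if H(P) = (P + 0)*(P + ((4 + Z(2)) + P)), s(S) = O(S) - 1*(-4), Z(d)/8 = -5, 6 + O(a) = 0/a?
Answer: 4788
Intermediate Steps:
O(a) = -6 (O(a) = -6 + 0/a = -6 + 0 = -6)
Z(d) = -40 (Z(d) = 8*(-5) = -40)
s(S) = -2 (s(S) = -6 - 1*(-4) = -6 + 4 = -2)
H(P) = P*(-36 + 2*P) (H(P) = (P + 0)*(P + ((4 - 40) + P)) = P*(P + (-36 + P)) = P*(-36 + 2*P))
(s(-1)*(-19))*H(-3) = (-2*(-19))*(2*(-3)*(-18 - 3)) = 38*(2*(-3)*(-21)) = 38*126 = 4788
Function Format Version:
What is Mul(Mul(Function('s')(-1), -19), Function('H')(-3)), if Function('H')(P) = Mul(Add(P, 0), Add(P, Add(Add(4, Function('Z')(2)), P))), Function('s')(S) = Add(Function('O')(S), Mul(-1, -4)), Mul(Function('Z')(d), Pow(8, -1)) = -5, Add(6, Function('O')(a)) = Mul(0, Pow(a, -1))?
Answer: 4788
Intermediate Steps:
Function('O')(a) = -6 (Function('O')(a) = Add(-6, Mul(0, Pow(a, -1))) = Add(-6, 0) = -6)
Function('Z')(d) = -40 (Function('Z')(d) = Mul(8, -5) = -40)
Function('s')(S) = -2 (Function('s')(S) = Add(-6, Mul(-1, -4)) = Add(-6, 4) = -2)
Function('H')(P) = Mul(P, Add(-36, Mul(2, P))) (Function('H')(P) = Mul(Add(P, 0), Add(P, Add(Add(4, -40), P))) = Mul(P, Add(P, Add(-36, P))) = Mul(P, Add(-36, Mul(2, P))))
Mul(Mul(Function('s')(-1), -19), Function('H')(-3)) = Mul(Mul(-2, -19), Mul(2, -3, Add(-18, -3))) = Mul(38, Mul(2, -3, -21)) = Mul(38, 126) = 4788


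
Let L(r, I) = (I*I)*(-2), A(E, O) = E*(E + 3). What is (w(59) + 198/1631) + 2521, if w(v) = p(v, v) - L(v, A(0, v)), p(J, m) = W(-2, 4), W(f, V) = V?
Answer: 4118473/1631 ≈ 2525.1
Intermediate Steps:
A(E, O) = E*(3 + E)
L(r, I) = -2*I² (L(r, I) = I²*(-2) = -2*I²)
p(J, m) = 4
w(v) = 4 (w(v) = 4 - (-2)*(0*(3 + 0))² = 4 - (-2)*(0*3)² = 4 - (-2)*0² = 4 - (-2)*0 = 4 - 1*0 = 4 + 0 = 4)
(w(59) + 198/1631) + 2521 = (4 + 198/1631) + 2521 = 6722/1631 + 2521 = 4118473/1631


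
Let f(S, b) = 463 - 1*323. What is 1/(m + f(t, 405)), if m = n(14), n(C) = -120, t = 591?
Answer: 1/20 ≈ 0.050000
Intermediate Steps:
m = -120
f(S, b) = 140 (f(S, b) = 463 - 323 = 140)
1/(m + f(t, 405)) = 1/(-120 + 140) = 1/20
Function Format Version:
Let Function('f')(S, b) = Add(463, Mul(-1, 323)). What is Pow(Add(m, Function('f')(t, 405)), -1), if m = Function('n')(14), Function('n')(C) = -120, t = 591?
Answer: Rational(1, 20) ≈ 0.050000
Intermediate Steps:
m = -120
Function('f')(S, b) = 140 (Function('f')(S, b) = Add(463, -323) = 140)
Pow(Add(m, Function('f')(t, 405)), -1) = Pow(Add(-120, 140), -1) = Pow(20, -1) = Rational(1, 20)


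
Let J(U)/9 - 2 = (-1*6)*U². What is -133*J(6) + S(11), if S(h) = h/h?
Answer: 256159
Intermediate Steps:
J(U) = 18 - 54*U² (J(U) = 18 + 9*((-1*6)*U²) = 18 + 9*(-6*U²) = 18 - 54*U²)
S(h) = 1
-133*J(6) + S(11) = -133*(18 - 54*6²) + 1 = -133*(18 - 54*36) + 1 = -133*(18 - 1944) + 1 = -133*(-1926) + 1 = 256158 + 1 = 256159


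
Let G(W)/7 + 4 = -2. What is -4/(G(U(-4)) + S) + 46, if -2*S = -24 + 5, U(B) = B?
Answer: 2998/65 ≈ 46.123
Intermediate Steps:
G(W) = -42 (G(W) = -28 + 7*(-2) = -28 - 14 = -42)
S = 19/2 (S = -(-24 + 5)/2 = -½*(-19) = 19/2 ≈ 9.5000)
-4/(G(U(-4)) + S) + 46 = -4/(-42 + 19/2) + 46 = -4/(-65/2) + 46 = -2/65*(-4) + 46 = 8/65 + 46 = 2998/65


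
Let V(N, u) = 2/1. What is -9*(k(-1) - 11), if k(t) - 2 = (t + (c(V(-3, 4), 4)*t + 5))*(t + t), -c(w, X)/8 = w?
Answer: 441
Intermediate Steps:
V(N, u) = 2 (V(N, u) = 2*1 = 2)
c(w, X) = -8*w
k(t) = 2 + 2*t*(5 - 15*t) (k(t) = 2 + (t + ((-8*2)*t + 5))*(t + t) = 2 + (t + (-16*t + 5))*(2*t) = 2 + (t + (5 - 16*t))*(2*t) = 2 + (5 - 15*t)*(2*t) = 2 + 2*t*(5 - 15*t))
-9*(k(-1) - 11) = -9*((2 - 30*(-1)**2 + 10*(-1)) - 11) = -9*((2 - 30*1 - 10) - 11) = -9*((2 - 30 - 10) - 11) = -9*(-38 - 11) = -9*(-49) = 441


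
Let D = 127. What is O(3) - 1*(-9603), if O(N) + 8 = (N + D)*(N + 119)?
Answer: 25455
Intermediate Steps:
O(N) = -8 + (119 + N)*(127 + N) (O(N) = -8 + (N + 127)*(N + 119) = -8 + (127 + N)*(119 + N) = -8 + (119 + N)*(127 + N))
O(3) - 1*(-9603) = (15105 + 3**2 + 246*3) - 1*(-9603) = (15105 + 9 + 738) + 9603 = 15852 + 9603 = 25455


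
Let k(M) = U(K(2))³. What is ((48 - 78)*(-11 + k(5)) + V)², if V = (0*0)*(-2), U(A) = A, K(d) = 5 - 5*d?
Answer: 16646400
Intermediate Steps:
k(M) = -125 (k(M) = (5 - 5*2)³ = (5 - 10)³ = (-5)³ = -125)
V = 0 (V = 0*(-2) = 0)
((48 - 78)*(-11 + k(5)) + V)² = ((48 - 78)*(-11 - 125) + 0)² = (-30*(-136) + 0)² = (4080 + 0)² = 4080² = 16646400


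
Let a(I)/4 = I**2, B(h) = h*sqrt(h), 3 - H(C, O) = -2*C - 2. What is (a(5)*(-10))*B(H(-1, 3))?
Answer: -3000*sqrt(3) ≈ -5196.2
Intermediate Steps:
H(C, O) = 5 + 2*C (H(C, O) = 3 - (-2*C - 2) = 3 - (-2 - 2*C) = 3 + (2 + 2*C) = 5 + 2*C)
B(h) = h**(3/2)
a(I) = 4*I**2
(a(5)*(-10))*B(H(-1, 3)) = ((4*5**2)*(-10))*(5 + 2*(-1))**(3/2) = ((4*25)*(-10))*(5 - 2)**(3/2) = (100*(-10))*3**(3/2) = -3000*sqrt(3)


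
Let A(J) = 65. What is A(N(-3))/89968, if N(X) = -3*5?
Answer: 65/89968 ≈ 0.00072248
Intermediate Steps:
N(X) = -15
A(N(-3))/89968 = 65/89968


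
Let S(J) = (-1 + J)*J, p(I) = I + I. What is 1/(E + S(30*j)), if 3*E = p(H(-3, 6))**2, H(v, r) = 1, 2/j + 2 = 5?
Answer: 3/1144 ≈ 0.0026224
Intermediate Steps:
j = 2/3 (j = 2/(-2 + 5) = 2/3 ≈ 0.66667)
p(I) = 2*I
E = 4/3 (E = (2*1)**2/3 = (1/3)*2**2 = (1/3)*4 = 4/3 ≈ 1.3333)
S(J) = J*(-1 + J)
1/(E + S(30*j)) = 1/(4/3 + (30*(2/3))*(-1 + 30*(2/3))) = 1/(4/3 + 20*(-1 + 20)) = 1/(4/3 + 20*19) = 1/(4/3 + 380) = 1/(1144/3) = 3/1144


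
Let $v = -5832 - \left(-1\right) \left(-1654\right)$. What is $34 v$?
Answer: $-254524$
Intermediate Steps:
$v = -7486$ ($v = -5832 - 1654 = -7486$)
$34 v = 34 \left(-7486\right) = -254524$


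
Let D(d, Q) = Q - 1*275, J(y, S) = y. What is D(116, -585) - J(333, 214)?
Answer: -1193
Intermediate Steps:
D(d, Q) = -275 + Q (D(d, Q) = Q - 275 = -275 + Q)
D(116, -585) - J(333, 214) = (-275 - 585) - 1*333 = -860 - 333 = -1193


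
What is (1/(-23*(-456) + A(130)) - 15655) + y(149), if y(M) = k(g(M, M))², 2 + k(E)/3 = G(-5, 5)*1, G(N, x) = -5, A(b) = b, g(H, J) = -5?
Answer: -161542251/10618 ≈ -15214.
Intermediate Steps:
k(E) = -21 (k(E) = -6 + 3*(-5*1) = -6 + 3*(-5) = -6 - 15 = -21)
y(M) = 441 (y(M) = (-21)² = 441)
(1/(-23*(-456) + A(130)) - 15655) + y(149) = (1/(-23*(-456) + 130) - 15655) + 441 = (1/(10488 + 130) - 15655) + 441 = (1/10618 - 15655) + 441 = -166224789/10618 + 441 = -161542251/10618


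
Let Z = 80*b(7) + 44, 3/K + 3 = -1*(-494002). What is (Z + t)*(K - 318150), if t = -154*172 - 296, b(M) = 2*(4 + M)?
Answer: 3926001230538060/493999 ≈ 7.9474e+9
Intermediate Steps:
K = 3/493999 (K = 3/(-3 - 1*(-494002)) = 3/(-3 + 494002) = 3/493999 ≈ 6.0729e-6)
b(M) = 8 + 2*M
t = -26784 (t = -26488 - 296 = -26784)
Z = 1804 (Z = 80*(8 + 2*7) + 44 = 80*(8 + 14) + 44 = 80*22 + 44 = 1760 + 44 = 1804)
(Z + t)*(K - 318150) = (1804 - 26784)*(3/493999 - 318150) = -24980*(-157165781847/493999) = 3926001230538060/493999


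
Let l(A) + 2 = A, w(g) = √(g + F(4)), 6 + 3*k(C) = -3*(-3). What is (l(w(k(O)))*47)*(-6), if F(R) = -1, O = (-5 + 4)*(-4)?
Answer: 564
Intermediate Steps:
O = 4 (O = -1*(-4) = 4)
k(C) = 1 (k(C) = -2 + (-3*(-3))/3 = -2 + (⅓)*9 = -2 + 3 = 1)
w(g) = √(-1 + g) (w(g) = √(g - 1) = √(-1 + g))
l(A) = -2 + A
(l(w(k(O)))*47)*(-6) = ((-2 + √(-1 + 1))*47)*(-6) = ((-2 + √0)*47)*(-6) = ((-2 + 0)*47)*(-6) = -2*47*(-6) = -94*(-6) = 564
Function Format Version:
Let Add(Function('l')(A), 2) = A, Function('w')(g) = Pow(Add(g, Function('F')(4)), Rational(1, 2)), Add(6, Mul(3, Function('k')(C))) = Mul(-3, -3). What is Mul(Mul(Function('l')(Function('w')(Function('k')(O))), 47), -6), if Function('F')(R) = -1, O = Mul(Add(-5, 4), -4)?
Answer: 564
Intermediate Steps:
O = 4 (O = Mul(-1, -4) = 4)
Function('k')(C) = 1 (Function('k')(C) = Add(-2, Mul(Rational(1, 3), Mul(-3, -3))) = Add(-2, Mul(Rational(1, 3), 9)) = Add(-2, 3) = 1)
Function('w')(g) = Pow(Add(-1, g), Rational(1, 2)) (Function('w')(g) = Pow(Add(g, -1), Rational(1, 2)) = Pow(Add(-1, g), Rational(1, 2)))
Function('l')(A) = Add(-2, A)
Mul(Mul(Function('l')(Function('w')(Function('k')(O))), 47), -6) = Mul(Mul(Add(-2, Pow(Add(-1, 1), Rational(1, 2))), 47), -6) = Mul(Mul(Add(-2, Pow(0, Rational(1, 2))), 47), -6) = Mul(Mul(Add(-2, 0), 47), -6) = Mul(Mul(-2, 47), -6) = Mul(-94, -6) = 564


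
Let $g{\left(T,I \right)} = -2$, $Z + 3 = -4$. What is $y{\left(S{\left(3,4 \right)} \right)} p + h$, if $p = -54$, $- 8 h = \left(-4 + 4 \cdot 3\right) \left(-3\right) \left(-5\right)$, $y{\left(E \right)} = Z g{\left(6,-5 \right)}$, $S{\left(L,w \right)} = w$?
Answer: $-771$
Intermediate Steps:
$Z = -7$ ($Z = -3 - 4 = -7$)
$y{\left(E \right)} = 14$ ($y{\left(E \right)} = \left(-7\right) \left(-2\right) = 14$)
$h = -15$ ($h = - \frac{\left(-4 + 4 \cdot 3\right) \left(-3\right) \left(-5\right)}{8} = - \frac{\left(-4 + 12\right) \left(-3\right) \left(-5\right)}{8} = - \frac{8 \left(-3\right) \left(-5\right)}{8} = - \frac{\left(-24\right) \left(-5\right)}{8} = \left(- \frac{1}{8}\right) 120 = -15$)
$y{\left(S{\left(3,4 \right)} \right)} p + h = 14 \left(-54\right) - 15 = -756 - 15 = -771$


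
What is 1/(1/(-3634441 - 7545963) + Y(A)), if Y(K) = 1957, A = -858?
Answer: 11180404/21880050627 ≈ 0.00051099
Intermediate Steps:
1/(1/(-3634441 - 7545963) + Y(A)) = 1/(1/(-3634441 - 7545963) + 1957) = 1/(1/(-11180404) + 1957) = 1/(-1/11180404 + 1957) = 1/(21880050627/11180404) = 11180404/21880050627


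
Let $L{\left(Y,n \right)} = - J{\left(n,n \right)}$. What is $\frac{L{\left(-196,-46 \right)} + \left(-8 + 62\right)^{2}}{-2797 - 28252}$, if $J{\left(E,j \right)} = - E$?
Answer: $- \frac{2870}{31049} \approx -0.092435$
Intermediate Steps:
$L{\left(Y,n \right)} = n$ ($L{\left(Y,n \right)} = - \left(-1\right) n = n$)
$\frac{L{\left(-196,-46 \right)} + \left(-8 + 62\right)^{2}}{-2797 - 28252} = \frac{-46 + \left(-8 + 62\right)^{2}}{-2797 - 28252} = \frac{-46 + 54^{2}}{-31049} = \left(-46 + 2916\right) \left(- \frac{1}{31049}\right) = 2870 \left(- \frac{1}{31049}\right) = - \frac{2870}{31049}$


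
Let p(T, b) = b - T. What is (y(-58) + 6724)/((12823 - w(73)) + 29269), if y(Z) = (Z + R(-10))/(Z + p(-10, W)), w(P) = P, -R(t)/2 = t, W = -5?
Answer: 356410/2227007 ≈ 0.16004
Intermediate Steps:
R(t) = -2*t
y(Z) = (20 + Z)/(5 + Z) (y(Z) = (Z - 2*(-10))/(Z + (-5 - 1*(-10))) = (Z + 20)/(Z + (-5 + 10)) = (20 + Z)/(Z + 5) = (20 + Z)/(5 + Z))
(y(-58) + 6724)/((12823 - w(73)) + 29269) = ((20 - 58)/(5 - 58) + 6724)/((12823 - 1*73) + 29269) = (-38/(-53) + 6724)/((12823 - 73) + 29269) = (-1/53*(-38) + 6724)/(12750 + 29269) = (38/53 + 6724)/42019 = (356410/53)*(1/42019) = 356410/2227007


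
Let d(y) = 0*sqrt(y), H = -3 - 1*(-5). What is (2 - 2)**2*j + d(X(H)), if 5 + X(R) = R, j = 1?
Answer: 0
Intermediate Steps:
H = 2 (H = -3 + 5 = 2)
X(R) = -5 + R
d(y) = 0
(2 - 2)**2*j + d(X(H)) = (2 - 2)**2*1 + 0 = 0**2*1 + 0 = 0*1 + 0 = 0 + 0 = 0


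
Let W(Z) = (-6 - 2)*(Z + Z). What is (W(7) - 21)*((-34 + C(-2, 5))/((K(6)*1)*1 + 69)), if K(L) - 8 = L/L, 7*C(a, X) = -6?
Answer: 2318/39 ≈ 59.436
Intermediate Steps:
C(a, X) = -6/7 (C(a, X) = (⅐)*(-6) = -6/7)
W(Z) = -16*Z
K(L) = 9 (K(L) = 8 + L/L = 8 + 1 = 9)
(W(7) - 21)*((-34 + C(-2, 5))/((K(6)*1)*1 + 69)) = (-16*7 - 21)*((-34 - 6/7)/((9*1)*1 + 69)) = (-112 - 21)*(-244/(7*(9*1 + 69))) = -(-4636)/(9 + 69) = -(-4636)/78 = -133*(-122/273) = 2318/39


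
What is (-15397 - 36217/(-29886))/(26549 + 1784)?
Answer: -460118525/846760038 ≈ -0.54339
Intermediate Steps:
(-15397 - 36217/(-29886))/(26549 + 1784) = (-15397 - 36217*(-1/29886))/28333 = (-15397 + 36217/29886)*(1/28333) = -460118525/29886*1/28333 = -460118525/846760038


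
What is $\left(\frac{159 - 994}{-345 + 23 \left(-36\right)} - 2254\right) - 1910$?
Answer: $- \frac{4883537}{1173} \approx -4163.3$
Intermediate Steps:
$\left(\frac{159 - 994}{-345 + 23 \left(-36\right)} - 2254\right) - 1910 = \left(- \frac{835}{-345 - 828} - 2254\right) - 1910 = \left(- \frac{835}{-1173} - 2254\right) - 1910 = \left(\left(-835\right) \left(- \frac{1}{1173}\right) - 2254\right) - 1910 = \left(\frac{835}{1173} - 2254\right) - 1910 = - \frac{2643107}{1173} - 1910 = - \frac{4883537}{1173}$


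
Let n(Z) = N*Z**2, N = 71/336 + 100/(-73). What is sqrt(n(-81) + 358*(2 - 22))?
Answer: 13*I*sqrt(364920941)/2044 ≈ 121.5*I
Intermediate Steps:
N = -28417/24528 (N = 71*(1/336) + 100*(-1/73) = 71/336 - 100/73 = -28417/24528 ≈ -1.1586)
n(Z) = -28417*Z**2/24528
sqrt(n(-81) + 358*(2 - 22)) = sqrt(-28417/24528*(-81)**2 + 358*(2 - 22)) = sqrt(-28417/24528*6561 + 358*(-20)) = sqrt(-62147979/8176 - 7160) = sqrt(-120688139/8176) = 13*I*sqrt(364920941)/2044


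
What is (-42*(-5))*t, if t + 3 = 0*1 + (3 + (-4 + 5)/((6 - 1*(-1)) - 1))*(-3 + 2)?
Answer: -1295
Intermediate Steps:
t = -37/6 (t = -3 + (0*1 + (3 + (-4 + 5)/((6 - 1*(-1)) - 1))*(-3 + 2)) = -3 + (0 + (3 + 1/((6 + 1) - 1))*(-1)) = -3 + (0 + (3 + 1/(7 - 1))*(-1)) = -3 + (0 + (3 + 1/6)*(-1)) = -3 + (0 + (19/6)*(-1)) = -3 + (0 - 19/6) = -3 - 19/6 = -37/6 ≈ -6.1667)
(-42*(-5))*t = -42*(-5)*(-37/6) = 210*(-37/6) = -1295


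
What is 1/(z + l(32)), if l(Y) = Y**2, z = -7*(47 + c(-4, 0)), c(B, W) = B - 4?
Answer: 1/751 ≈ 0.0013316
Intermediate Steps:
c(B, W) = -4 + B
z = -273 (z = -7*(47 + (-4 - 4)) = -7*(47 - 8) = -7*39 = -273)
1/(z + l(32)) = 1/(-273 + 32**2) = 1/(-273 + 1024) = 1/751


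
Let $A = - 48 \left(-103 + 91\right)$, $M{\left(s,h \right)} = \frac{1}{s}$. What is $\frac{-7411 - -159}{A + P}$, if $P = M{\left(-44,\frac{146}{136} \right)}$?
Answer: $- \frac{319088}{25343} \approx -12.591$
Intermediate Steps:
$P = - \frac{1}{44}$ ($P = \frac{1}{-44} = - \frac{1}{44} \approx -0.022727$)
$A = 576$ ($A = \left(-48\right) \left(-12\right) = 576$)
$\frac{-7411 - -159}{A + P} = \frac{-7411 - -159}{576 - \frac{1}{44}} = \frac{-7411 + \left(208 - 49\right)}{\frac{25343}{44}} = \left(-7411 + 159\right) \frac{44}{25343} = \left(-7252\right) \frac{44}{25343} = - \frac{319088}{25343}$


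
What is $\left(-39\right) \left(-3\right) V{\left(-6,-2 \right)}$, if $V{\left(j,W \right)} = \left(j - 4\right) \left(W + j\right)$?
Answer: $9360$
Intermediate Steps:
$V{\left(j,W \right)} = \left(-4 + j\right) \left(W + j\right)$
$\left(-39\right) \left(-3\right) V{\left(-6,-2 \right)} = \left(-39\right) \left(-3\right) \left(\left(-6\right)^{2} - -8 - -24 - -12\right) = 117 \left(36 + 8 + 24 + 12\right) = 117 \cdot 80 = 9360$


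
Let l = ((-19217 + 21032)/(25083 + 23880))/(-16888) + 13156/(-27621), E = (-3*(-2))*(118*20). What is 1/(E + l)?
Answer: 692104539528/9799870625855917 ≈ 7.0624e-5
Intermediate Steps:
E = 14160 (E = 6*2360 = 14160)
l = -329653860563/692104539528 (l = (1815/48963)*(-1/16888) + 13156*(-1/27621) = (1815*(1/48963))*(-1/16888) - 1196/2511 = (605/16321)*(-1/16888) - 1196/2511 = -605/275629048 - 1196/2511 = -329653860563/692104539528 ≈ -0.47631)
1/(E + l) = 1/(14160 - 329653860563/692104539528) = 1/(9799870625855917/692104539528) = 692104539528/9799870625855917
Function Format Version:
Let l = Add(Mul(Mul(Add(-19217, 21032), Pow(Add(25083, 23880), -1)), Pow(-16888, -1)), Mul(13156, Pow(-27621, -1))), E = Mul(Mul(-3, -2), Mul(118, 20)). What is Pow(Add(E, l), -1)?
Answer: Rational(692104539528, 9799870625855917) ≈ 7.0624e-5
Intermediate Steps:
E = 14160 (E = Mul(6, 2360) = 14160)
l = Rational(-329653860563, 692104539528) (l = Add(Mul(Mul(1815, Pow(48963, -1)), Rational(-1, 16888)), Mul(13156, Rational(-1, 27621))) = Add(Mul(Mul(1815, Rational(1, 48963)), Rational(-1, 16888)), Rational(-1196, 2511)) = Add(Mul(Rational(605, 16321), Rational(-1, 16888)), Rational(-1196, 2511)) = Add(Rational(-605, 275629048), Rational(-1196, 2511)) = Rational(-329653860563, 692104539528) ≈ -0.47631)
Pow(Add(E, l), -1) = Pow(Add(14160, Rational(-329653860563, 692104539528)), -1) = Pow(Rational(9799870625855917, 692104539528), -1) = Rational(692104539528, 9799870625855917)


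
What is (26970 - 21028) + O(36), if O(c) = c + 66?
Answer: 6044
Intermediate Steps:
O(c) = 66 + c
(26970 - 21028) + O(36) = (26970 - 21028) + (66 + 36) = 5942 + 102 = 6044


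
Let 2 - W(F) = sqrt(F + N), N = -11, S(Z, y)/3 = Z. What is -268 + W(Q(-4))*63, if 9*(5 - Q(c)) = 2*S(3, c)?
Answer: -142 - 126*I*sqrt(2) ≈ -142.0 - 178.19*I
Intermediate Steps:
S(Z, y) = 3*Z
Q(c) = 3 (Q(c) = 5 - 2*3*3/9 = 5 - 2*9/9 = 5 - 1/9*18 = 5 - 2 = 3)
W(F) = 2 - sqrt(-11 + F) (W(F) = 2 - sqrt(F - 11) = 2 - sqrt(-11 + F))
-268 + W(Q(-4))*63 = -268 + (2 - sqrt(-11 + 3))*63 = -268 + (2 - sqrt(-8))*63 = -268 + (2 - 2*I*sqrt(2))*63 = -268 + (126 - 126*I*sqrt(2)) = -142 - 126*I*sqrt(2)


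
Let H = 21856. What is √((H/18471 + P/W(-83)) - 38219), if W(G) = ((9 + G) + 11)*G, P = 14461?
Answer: I*√4401163749476472874/10731651 ≈ 195.49*I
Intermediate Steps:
W(G) = G*(20 + G) (W(G) = (20 + G)*G = G*(20 + G))
√((H/18471 + P/W(-83)) - 38219) = √((21856/18471 + 14461/((-83*(20 - 83)))) - 38219) = √((21856*(1/18471) + 14461/((-83*(-63)))) - 38219) = √((21856/18471 + 14461/5229) - 38219) = √(127131385/32194953 - 38219) = √(-1230331777322/32194953) = I*√4401163749476472874/10731651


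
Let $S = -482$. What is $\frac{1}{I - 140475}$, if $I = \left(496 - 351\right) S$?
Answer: $- \frac{1}{210365} \approx -4.7536 \cdot 10^{-6}$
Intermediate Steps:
$I = -69890$ ($I = \left(496 - 351\right) \left(-482\right) = 145 \left(-482\right) = -69890$)
$\frac{1}{I - 140475} = \frac{1}{-69890 - 140475} = \frac{1}{-210365} = - \frac{1}{210365}$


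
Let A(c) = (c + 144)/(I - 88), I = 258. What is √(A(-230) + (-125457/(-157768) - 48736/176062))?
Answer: √4356952216550446584370/590260179340 ≈ 0.11183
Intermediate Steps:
A(c) = 72/85 + c/170 (A(c) = (c + 144)/(258 - 88) = (144 + c)/170 = (144 + c)*(1/170) = 72/85 + c/170)
√(A(-230) + (-125457/(-157768) - 48736/176062)) = √((72/85 + (1/170)*(-230)) + (-125457/(-157768) - 48736/176062)) = √((72/85 - 23/17) + (-125457*(-1/157768) - 48736*1/176062)) = √(-43/85 + (125457/157768 - 24368/88031)) = √(-43/85 + 7199614543/13888474808) = √(14762819411/1180520358680) = √4356952216550446584370/590260179340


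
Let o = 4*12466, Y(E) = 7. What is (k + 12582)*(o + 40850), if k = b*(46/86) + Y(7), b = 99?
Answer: 49312493256/43 ≈ 1.1468e+9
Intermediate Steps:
o = 49864
k = 2578/43 (k = 99*(46/86) + 7 = 99*(46*(1/86)) + 7 = 99*(23/43) + 7 = 2277/43 + 7 = 2578/43 ≈ 59.953)
(k + 12582)*(o + 40850) = (2578/43 + 12582)*(49864 + 40850) = (543604/43)*90714 = 49312493256/43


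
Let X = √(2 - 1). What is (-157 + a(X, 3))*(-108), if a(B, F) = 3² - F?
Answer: 16308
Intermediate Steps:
X = 1 (X = √1 = 1)
a(B, F) = 9 - F
(-157 + a(X, 3))*(-108) = (-157 + (9 - 1*3))*(-108) = (-157 + (9 - 3))*(-108) = (-157 + 6)*(-108) = -151*(-108) = 16308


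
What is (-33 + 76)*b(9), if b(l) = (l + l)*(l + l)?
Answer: 13932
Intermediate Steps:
b(l) = 4*l² (b(l) = (2*l)*(2*l) = 4*l²)
(-33 + 76)*b(9) = (-33 + 76)*(4*9²) = 43*(4*81) = 43*324 = 13932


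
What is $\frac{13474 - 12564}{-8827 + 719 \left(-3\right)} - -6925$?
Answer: $\frac{38031645}{5492} \approx 6924.9$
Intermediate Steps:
$\frac{13474 - 12564}{-8827 + 719 \left(-3\right)} - -6925 = \frac{910}{-8827 - 2157} + 6925 = \frac{910}{-10984} + 6925 = 910 \left(- \frac{1}{10984}\right) + 6925 = - \frac{455}{5492} + 6925 = \frac{38031645}{5492}$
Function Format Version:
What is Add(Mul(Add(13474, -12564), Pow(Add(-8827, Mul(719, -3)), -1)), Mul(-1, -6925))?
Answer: Rational(38031645, 5492) ≈ 6924.9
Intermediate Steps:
Add(Mul(Add(13474, -12564), Pow(Add(-8827, Mul(719, -3)), -1)), Mul(-1, -6925)) = Add(Mul(910, Pow(Add(-8827, -2157), -1)), 6925) = Add(Mul(910, Pow(-10984, -1)), 6925) = Add(Mul(910, Rational(-1, 10984)), 6925) = Add(Rational(-455, 5492), 6925) = Rational(38031645, 5492)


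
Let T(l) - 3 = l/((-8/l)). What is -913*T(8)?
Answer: 4565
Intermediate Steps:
T(l) = 3 - l**2/8 (T(l) = 3 + l/((-8/l)) = 3 + l*(-l/8) = 3 - l**2/8)
-913*T(8) = -913*(3 - 1/8*8**2) = -913*(3 - 1/8*64) = -913*(3 - 8) = -913*(-5) = 4565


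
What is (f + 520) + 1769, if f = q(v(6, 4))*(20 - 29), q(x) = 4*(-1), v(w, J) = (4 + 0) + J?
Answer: 2325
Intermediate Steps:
v(w, J) = 4 + J
q(x) = -4
f = 36 (f = -4*(20 - 29) = -4*(-9) = 36)
(f + 520) + 1769 = (36 + 520) + 1769 = 556 + 1769 = 2325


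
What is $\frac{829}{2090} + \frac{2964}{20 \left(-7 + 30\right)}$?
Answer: $\frac{65761}{9614} \approx 6.8401$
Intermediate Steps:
$\frac{829}{2090} + \frac{2964}{20 \left(-7 + 30\right)} = 829 \cdot \frac{1}{2090} + \frac{2964}{20 \cdot 23} = \frac{829}{2090} + \frac{2964}{460} = \frac{829}{2090} + 2964 \cdot \frac{1}{460} = \frac{829}{2090} + \frac{741}{115} = \frac{65761}{9614}$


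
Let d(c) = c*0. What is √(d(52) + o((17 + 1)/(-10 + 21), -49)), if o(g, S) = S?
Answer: 7*I ≈ 7.0*I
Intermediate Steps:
d(c) = 0
√(d(52) + o((17 + 1)/(-10 + 21), -49)) = √(0 - 49) = √(-49) = 7*I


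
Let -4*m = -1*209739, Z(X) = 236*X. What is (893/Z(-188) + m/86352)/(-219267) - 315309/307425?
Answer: -5798142779633887/5653151006462400 ≈ -1.0256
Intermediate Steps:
m = 209739/4 (m = -(-1)*209739/4 = -1/4*(-209739) = 209739/4 ≈ 52435.)
(893/Z(-188) + m/86352)/(-219267) - 315309/307425 = (893/((236*(-188))) + (209739/4)/86352)/(-219267) - 315309/307425 = (893/(-44368) + (209739/4)*(1/86352))*(-1/219267) - 315309*1/307425 = (893*(-1/44368) + 69913/115136)*(-1/219267) - 105103/102475 = (-19/944 + 69913/115136)*(-1/219267) - 105103/102475 = (3988143/6793024)*(-1/219267) - 105103/102475 = -147709/55166147904 - 105103/102475 = -5798142779633887/5653151006462400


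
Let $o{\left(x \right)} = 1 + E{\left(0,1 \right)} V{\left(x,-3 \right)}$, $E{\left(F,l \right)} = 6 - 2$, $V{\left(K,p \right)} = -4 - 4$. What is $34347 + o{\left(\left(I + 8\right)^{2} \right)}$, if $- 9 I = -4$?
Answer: $34316$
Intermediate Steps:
$V{\left(K,p \right)} = -8$
$E{\left(F,l \right)} = 4$
$I = \frac{4}{9}$ ($I = \left(- \frac{1}{9}\right) \left(-4\right) = \frac{4}{9} \approx 0.44444$)
$o{\left(x \right)} = -31$ ($o{\left(x \right)} = 1 + 4 \left(-8\right) = 1 - 32 = -31$)
$34347 + o{\left(\left(I + 8\right)^{2} \right)} = 34347 - 31 = 34316$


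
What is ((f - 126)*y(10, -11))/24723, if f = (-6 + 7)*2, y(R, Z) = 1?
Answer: -124/24723 ≈ -0.0050156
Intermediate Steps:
f = 2 (f = 1*2 = 2)
((f - 126)*y(10, -11))/24723 = ((2 - 126)*1)/24723 = -124*1*(1/24723) = -124*1/24723 = -124/24723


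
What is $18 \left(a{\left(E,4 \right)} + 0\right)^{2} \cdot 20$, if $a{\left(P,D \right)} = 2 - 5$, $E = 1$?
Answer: $3240$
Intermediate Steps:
$a{\left(P,D \right)} = -3$
$18 \left(a{\left(E,4 \right)} + 0\right)^{2} \cdot 20 = 18 \left(-3 + 0\right)^{2} \cdot 20 = 18 \left(-3\right)^{2} \cdot 20 = 18 \cdot 9 \cdot 20 = 162 \cdot 20 = 3240$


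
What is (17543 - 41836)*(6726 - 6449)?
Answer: -6729161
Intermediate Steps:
(17543 - 41836)*(6726 - 6449) = -24293*277 = -6729161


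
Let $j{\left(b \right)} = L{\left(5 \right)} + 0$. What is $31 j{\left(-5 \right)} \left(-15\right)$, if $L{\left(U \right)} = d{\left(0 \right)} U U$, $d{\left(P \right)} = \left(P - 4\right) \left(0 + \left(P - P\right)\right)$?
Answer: $0$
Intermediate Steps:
$d{\left(P \right)} = 0$ ($d{\left(P \right)} = \left(-4 + P\right) \left(0 + 0\right) = \left(-4 + P\right) 0 = 0$)
$L{\left(U \right)} = 0$ ($L{\left(U \right)} = 0 U U = 0 U = 0$)
$j{\left(b \right)} = 0$ ($j{\left(b \right)} = 0 + 0 = 0$)
$31 j{\left(-5 \right)} \left(-15\right) = 31 \cdot 0 \left(-15\right) = 0 \left(-15\right) = 0$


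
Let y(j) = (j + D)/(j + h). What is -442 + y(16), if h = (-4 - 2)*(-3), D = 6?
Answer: -7503/17 ≈ -441.35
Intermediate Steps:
h = 18 (h = -6*(-3) = 18)
y(j) = (6 + j)/(18 + j) (y(j) = (j + 6)/(j + 18) = (6 + j)/(18 + j))
-442 + y(16) = -442 + (6 + 16)/(18 + 16) = -442 + 22/34 = -442 + (1/34)*22 = -442 + 11/17 = -7503/17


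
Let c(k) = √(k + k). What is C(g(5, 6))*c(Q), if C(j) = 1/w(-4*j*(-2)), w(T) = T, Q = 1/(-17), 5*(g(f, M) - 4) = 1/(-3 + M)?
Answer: 15*I*√34/8296 ≈ 0.010543*I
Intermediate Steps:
g(f, M) = 4 + 1/(5*(-3 + M))
Q = -1/17 ≈ -0.058824
c(k) = √2*√k (c(k) = √(2*k) = √2*√k)
C(j) = 1/(8*j) (C(j) = 1/(-4*j*(-2)) = 1/(8*j))
C(g(5, 6))*c(Q) = (1/(8*(((-59 + 20*6)/(5*(-3 + 6))))))*(√2*√(-1/17)) = (1/(8*(((⅕)*(-59 + 120)/3))))*(√2*(I*√17/17)) = (1/(8*(((⅕)*(⅓)*61))))*(I*√34/17) = (1/(8*(61/15)))*(I*√34/17) = ((⅛)*(15/61))*(I*√34/17) = 15*(I*√34/17)/488 = 15*I*√34/8296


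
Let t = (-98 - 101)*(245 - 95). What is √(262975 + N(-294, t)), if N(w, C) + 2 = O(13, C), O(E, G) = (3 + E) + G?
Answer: √233139 ≈ 482.84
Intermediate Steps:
O(E, G) = 3 + E + G
t = -29850 (t = -199*150 = -29850)
N(w, C) = 14 + C (N(w, C) = -2 + (3 + 13 + C) = -2 + (16 + C) = 14 + C)
√(262975 + N(-294, t)) = √(262975 + (14 - 29850)) = √(262975 - 29836) = √233139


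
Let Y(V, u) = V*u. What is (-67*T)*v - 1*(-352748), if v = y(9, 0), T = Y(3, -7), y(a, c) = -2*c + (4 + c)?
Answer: 358376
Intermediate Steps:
y(a, c) = 4 - c
T = -21 (T = 3*(-7) = -21)
v = 4 (v = 4 - 1*0 = 4 + 0 = 4)
(-67*T)*v - 1*(-352748) = -67*(-21)*4 - 1*(-352748) = 1407*4 + 352748 = 5628 + 352748 = 358376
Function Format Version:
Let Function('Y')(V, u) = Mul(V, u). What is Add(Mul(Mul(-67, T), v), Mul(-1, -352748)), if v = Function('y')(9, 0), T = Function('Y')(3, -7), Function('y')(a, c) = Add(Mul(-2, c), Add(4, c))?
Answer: 358376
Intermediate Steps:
Function('y')(a, c) = Add(4, Mul(-1, c))
T = -21 (T = Mul(3, -7) = -21)
v = 4 (v = Add(4, Mul(-1, 0)) = Add(4, 0) = 4)
Add(Mul(Mul(-67, T), v), Mul(-1, -352748)) = Add(Mul(Mul(-67, -21), 4), Mul(-1, -352748)) = Add(Mul(1407, 4), 352748) = Add(5628, 352748) = 358376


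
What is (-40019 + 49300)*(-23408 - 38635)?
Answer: -575821083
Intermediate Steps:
(-40019 + 49300)*(-23408 - 38635) = 9281*(-62043) = -575821083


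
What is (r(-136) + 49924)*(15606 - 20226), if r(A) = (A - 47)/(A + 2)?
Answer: -15453897690/67 ≈ -2.3066e+8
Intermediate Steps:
r(A) = (-47 + A)/(2 + A)
(r(-136) + 49924)*(15606 - 20226) = ((-47 - 136)/(2 - 136) + 49924)*(15606 - 20226) = (-183/(-134) + 49924)*(-4620) = (-1/134*(-183) + 49924)*(-4620) = (183/134 + 49924)*(-4620) = (6689999/134)*(-4620) = -15453897690/67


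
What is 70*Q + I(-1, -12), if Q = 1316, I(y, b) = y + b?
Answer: 92107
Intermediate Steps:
I(y, b) = b + y
70*Q + I(-1, -12) = 70*1316 + (-12 - 1) = 92120 - 13 = 92107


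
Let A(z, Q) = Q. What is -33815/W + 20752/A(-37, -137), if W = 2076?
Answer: -47713807/284412 ≈ -167.76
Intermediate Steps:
-33815/W + 20752/A(-37, -137) = -33815/2076 + 20752/(-137) = -33815*1/2076 + 20752*(-1/137) = -33815/2076 - 20752/137 = -47713807/284412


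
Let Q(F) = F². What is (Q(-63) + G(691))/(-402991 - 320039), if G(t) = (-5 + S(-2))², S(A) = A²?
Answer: -397/72303 ≈ -0.0054908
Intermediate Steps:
G(t) = 1 (G(t) = (-5 + (-2)²)² = (-5 + 4)² = (-1)² = 1)
(Q(-63) + G(691))/(-402991 - 320039) = ((-63)² + 1)/(-402991 - 320039) = (3969 + 1)/(-723030) = 3970*(-1/723030) = -397/72303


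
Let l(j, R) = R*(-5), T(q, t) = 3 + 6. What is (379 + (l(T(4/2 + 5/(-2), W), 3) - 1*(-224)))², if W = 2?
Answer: 345744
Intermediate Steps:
T(q, t) = 9
l(j, R) = -5*R
(379 + (l(T(4/2 + 5/(-2), W), 3) - 1*(-224)))² = (379 + (-5*3 - 1*(-224)))² = (379 + (-15 + 224))² = (379 + 209)² = 588² = 345744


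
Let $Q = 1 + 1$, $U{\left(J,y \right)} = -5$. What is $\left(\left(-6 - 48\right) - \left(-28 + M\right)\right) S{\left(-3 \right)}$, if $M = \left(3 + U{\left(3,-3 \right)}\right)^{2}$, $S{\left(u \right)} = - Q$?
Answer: $60$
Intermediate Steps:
$Q = 2$
$S{\left(u \right)} = -2$ ($S{\left(u \right)} = \left(-1\right) 2 = -2$)
$M = 4$ ($M = \left(3 - 5\right)^{2} = \left(-2\right)^{2} = 4$)
$\left(\left(-6 - 48\right) - \left(-28 + M\right)\right) S{\left(-3 \right)} = \left(\left(-6 - 48\right) + \left(28 - 4\right)\right) \left(-2\right) = \left(-54 + \left(28 - 4\right)\right) \left(-2\right) = \left(-54 + 24\right) \left(-2\right) = \left(-30\right) \left(-2\right) = 60$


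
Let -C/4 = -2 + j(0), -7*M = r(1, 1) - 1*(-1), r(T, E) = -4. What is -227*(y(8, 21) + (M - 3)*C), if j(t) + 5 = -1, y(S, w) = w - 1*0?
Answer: 97383/7 ≈ 13912.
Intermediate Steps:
y(S, w) = w (y(S, w) = w + 0 = w)
j(t) = -6 (j(t) = -5 - 1 = -6)
M = 3/7 (M = -(-4 - 1*(-1))/7 = -(-4 + 1)/7 = -⅐*(-3) = 3/7 ≈ 0.42857)
C = 32 (C = -4*(-2 - 6) = -4*(-8) = 32)
-227*(y(8, 21) + (M - 3)*C) = -227*(21 + (3/7 - 3)*32) = -227*(21 - 18/7*32) = -227*(21 - 576/7) = -227*(-429/7) = 97383/7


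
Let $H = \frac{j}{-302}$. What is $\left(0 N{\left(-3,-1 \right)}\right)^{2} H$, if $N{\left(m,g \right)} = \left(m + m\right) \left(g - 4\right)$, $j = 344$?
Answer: $0$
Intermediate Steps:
$N{\left(m,g \right)} = 2 m \left(-4 + g\right)$
$H = - \frac{172}{151}$ ($H = \frac{344}{-302} = 344 \left(- \frac{1}{302}\right) = - \frac{172}{151} \approx -1.1391$)
$\left(0 N{\left(-3,-1 \right)}\right)^{2} H = \left(0 \cdot 2 \left(-3\right) \left(-4 - 1\right)\right)^{2} \left(- \frac{172}{151}\right) = \left(0 \cdot 2 \left(-3\right) \left(-5\right)\right)^{2} \left(- \frac{172}{151}\right) = \left(0 \cdot 30\right)^{2} \left(- \frac{172}{151}\right) = 0^{2} \left(- \frac{172}{151}\right) = 0 \left(- \frac{172}{151}\right) = 0$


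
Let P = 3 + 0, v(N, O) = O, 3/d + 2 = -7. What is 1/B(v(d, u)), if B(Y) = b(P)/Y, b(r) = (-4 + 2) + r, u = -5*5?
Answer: -25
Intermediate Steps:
u = -25
d = -⅓ (d = 3/(-2 - 7) = 3/(-9) = 3*(-⅑) = -⅓ ≈ -0.33333)
P = 3
b(r) = -2 + r
B(Y) = 1/Y (B(Y) = (-2 + 3)/Y = 1/Y)
1/B(v(d, u)) = 1/(1/(-25)) = 1/(-1/25) = -25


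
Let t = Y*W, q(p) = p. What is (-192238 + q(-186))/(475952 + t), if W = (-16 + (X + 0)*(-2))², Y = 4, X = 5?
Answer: -24053/59832 ≈ -0.40201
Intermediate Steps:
W = 676 (W = (-16 + (5 + 0)*(-2))² = (-16 + 5*(-2))² = (-16 - 10)² = (-26)² = 676)
t = 2704 (t = 4*676 = 2704)
(-192238 + q(-186))/(475952 + t) = (-192238 - 186)/(475952 + 2704) = -192424/478656 = -192424*1/478656 = -24053/59832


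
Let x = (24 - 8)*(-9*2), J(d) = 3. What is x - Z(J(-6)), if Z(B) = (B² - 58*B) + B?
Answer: -126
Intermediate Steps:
Z(B) = B² - 57*B
x = -288 (x = 16*(-18) = -288)
x - Z(J(-6)) = -288 - 3*(-57 + 3) = -288 - 3*(-54) = -288 - 1*(-162) = -288 + 162 = -126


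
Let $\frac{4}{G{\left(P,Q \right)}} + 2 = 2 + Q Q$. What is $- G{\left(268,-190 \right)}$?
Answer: $- \frac{1}{9025} \approx -0.0001108$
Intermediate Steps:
$G{\left(P,Q \right)} = \frac{4}{Q^{2}}$ ($G{\left(P,Q \right)} = \frac{4}{-2 + \left(2 + Q Q\right)} = \frac{4}{-2 + \left(2 + Q^{2}\right)} = \frac{4}{Q^{2}}$)
$- G{\left(268,-190 \right)} = - \frac{4}{36100} = \left(-1\right) \frac{1}{9025} = - \frac{1}{9025}$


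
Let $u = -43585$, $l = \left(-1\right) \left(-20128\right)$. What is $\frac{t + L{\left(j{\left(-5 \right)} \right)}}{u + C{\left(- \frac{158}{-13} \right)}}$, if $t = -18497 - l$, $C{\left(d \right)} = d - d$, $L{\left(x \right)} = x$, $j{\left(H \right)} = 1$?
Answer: $\frac{38624}{43585} \approx 0.88618$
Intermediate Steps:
$l = 20128$
$C{\left(d \right)} = 0$
$t = -38625$ ($t = -18497 - 20128 = -38625$)
$\frac{t + L{\left(j{\left(-5 \right)} \right)}}{u + C{\left(- \frac{158}{-13} \right)}} = \frac{-38625 + 1}{-43585 + 0} = - \frac{38624}{-43585} = \left(-38624\right) \left(- \frac{1}{43585}\right) = \frac{38624}{43585}$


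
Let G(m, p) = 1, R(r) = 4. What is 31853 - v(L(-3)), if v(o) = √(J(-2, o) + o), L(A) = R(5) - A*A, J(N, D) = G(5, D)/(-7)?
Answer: 31853 - 6*I*√7/7 ≈ 31853.0 - 2.2678*I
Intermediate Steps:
J(N, D) = -⅐ (J(N, D) = 1/(-7) = 1*(-⅐) = -⅐)
L(A) = 4 - A² (L(A) = 4 - A*A = 4 - A²)
v(o) = √(-⅐ + o)
31853 - v(L(-3)) = 31853 - √(-7 + 49*(4 - 1*(-3)²))/7 = 31853 - √(-7 + 49*(4 - 1*9))/7 = 31853 - √(-7 + 49*(4 - 9))/7 = 31853 - √(-7 + 49*(-5))/7 = 31853 - √(-7 - 245)/7 = 31853 - √(-252)/7 = 31853 - 6*I*√7/7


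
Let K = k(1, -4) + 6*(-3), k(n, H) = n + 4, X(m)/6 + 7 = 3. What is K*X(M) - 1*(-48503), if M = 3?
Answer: 48815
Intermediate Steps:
X(m) = -24 (X(m) = -42 + 6*3 = -42 + 18 = -24)
k(n, H) = 4 + n
K = -13 (K = (4 + 1) + 6*(-3) = 5 - 18 = -13)
K*X(M) - 1*(-48503) = -13*(-24) - 1*(-48503) = 312 + 48503 = 48815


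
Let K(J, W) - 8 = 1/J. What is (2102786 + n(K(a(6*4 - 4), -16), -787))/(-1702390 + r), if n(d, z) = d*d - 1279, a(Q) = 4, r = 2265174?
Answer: 33625201/9004544 ≈ 3.7342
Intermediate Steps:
K(J, W) = 8 + 1/J
n(d, z) = -1279 + d**2 (n(d, z) = d**2 - 1279 = -1279 + d**2)
(2102786 + n(K(a(6*4 - 4), -16), -787))/(-1702390 + r) = (2102786 + (-1279 + (8 + 1/4)**2))/(-1702390 + 2265174) = (2102786 + (-1279 + (8 + 1/4)**2))/562784 = (2102786 + (-1279 + (33/4)**2))*(1/562784) = (2102786 + (-1279 + 1089/16))*(1/562784) = (2102786 - 19375/16)*(1/562784) = (33625201/16)*(1/562784) = 33625201/9004544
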